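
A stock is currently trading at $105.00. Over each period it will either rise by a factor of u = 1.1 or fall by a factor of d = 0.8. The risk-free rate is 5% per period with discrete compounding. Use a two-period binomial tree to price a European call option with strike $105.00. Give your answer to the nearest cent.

Risk-neutral probability p = (1 + 0.05 − 0.8)/(1.1 − 0.8) = 0.2500/0.3000 = 0.8333
Terminal stock prices: S_uu = 127.1, S_ud = 92.4, S_dd = 67.2
Terminal payoffs (S − K): max(22.05, 0) = 22.05, max(-12.6, 0) = 0, max(-37.8, 0) = 0
Node u (S = 115.5): V_u = 1/1.05·[0.8333·22.0500 + 0.1667·0.0000] = 17.5000
Node d (S = 84): V_d = 1/1.05·[0.8333·0.0000 + 0.1667·0.0000] = 0.0000
Node 0 (S = 105): V_0 = 1/1.05·[0.8333·17.5000 + 0.1667·0.0000] = 13.8889

$13.89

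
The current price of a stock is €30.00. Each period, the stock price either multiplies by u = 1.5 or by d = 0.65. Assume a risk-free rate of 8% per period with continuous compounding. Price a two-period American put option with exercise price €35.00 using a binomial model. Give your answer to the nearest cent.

€8.24

Risk-neutral probability p = (e^0.08 − 0.65)/(1.5 − 0.65) = 0.4333/0.8500 = 0.5097
Terminal stock prices: S_uu = 67.5, S_ud = 29.25, S_dd = 12.68
Terminal payoffs (K − S): max(-32.5, 0) = 0, max(5.75, 0) = 5.75, max(22.32, 0) = 22.32
Node u (S = 45): continuation = e^(−0.08)·[0.5097·0.0000 + 0.4903·5.7500] = 2.6022; exercise value = 0.0000 ≤ continuation, so V_u = 2.6022
Node d (S = 19.5): continuation = e^(−0.08)·[0.5097·5.7500 + 0.4903·22.3250] = 12.8091; exercise value = 15.5000 > continuation, so V_d = 15.5000 (exercise)
Node 0 (S = 30): continuation = e^(−0.08)·[0.5097·2.6022 + 0.4903·15.5000] = 8.2391; exercise value = 5.0000 ≤ continuation, so V_0 = 8.2391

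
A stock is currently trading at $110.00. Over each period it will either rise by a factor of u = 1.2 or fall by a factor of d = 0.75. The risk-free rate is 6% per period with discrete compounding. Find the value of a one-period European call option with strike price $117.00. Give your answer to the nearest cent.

$9.75

Risk-neutral probability p = (1 + 0.06 − 0.75)/(1.2 − 0.75) = 0.3100/0.4500 = 0.6889
Terminal stock prices: S_u = 132, S_d = 82.5
Terminal payoffs (S − K): max(15, 0) = 15, max(-34.5, 0) = 0
Node 0 (S = 110): V_0 = 1/1.06·[0.6889·15.0000 + 0.3111·0.0000] = 9.7484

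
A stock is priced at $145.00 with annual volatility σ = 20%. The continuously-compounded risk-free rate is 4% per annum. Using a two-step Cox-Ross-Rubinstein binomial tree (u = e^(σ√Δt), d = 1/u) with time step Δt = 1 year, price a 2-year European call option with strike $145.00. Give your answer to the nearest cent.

CRR parameters: u = e^(σ√Δt) = e^(0.2·√1) = 1.2214, d = 1/u = 0.8187
Per-period rate: rΔt = 0.04·1 = 0.04, so R = e^0.04 = 1.0408
Risk-neutral probability p = (e^0.04 − 0.8187)/(1.2214 − 0.8187) = 0.2221/0.4027 = 0.5515
Terminal stock prices: S_uu = 216.3, S_ud = 145, S_dd = 97.2
Terminal payoffs (S − K): max(71.31, 0) = 71.31, max(0, 0) = 0, max(-47.8, 0) = 0
Node u (S = 177.1): V_u = e^(−0.04)·[0.5515·71.3146 + 0.4485·0.0000] = 37.7889
Node d (S = 118.7): V_d = e^(−0.04)·[0.5515·0.0000 + 0.4485·0.0000] = 0.0000
Node 0 (S = 145): V_0 = e^(−0.04)·[0.5515·37.7889 + 0.4485·0.0000] = 20.0240

$20.02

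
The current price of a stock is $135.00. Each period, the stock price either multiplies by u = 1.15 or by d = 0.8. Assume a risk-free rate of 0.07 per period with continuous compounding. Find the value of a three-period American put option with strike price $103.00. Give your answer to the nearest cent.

Risk-neutral probability p = (e^0.07 − 0.8)/(1.15 − 0.8) = 0.2725/0.3500 = 0.7786
Terminal stock prices: S_uuu = 205.3, S_uud = 142.8, S_udd = 99.36, S_ddd = 69.12
Terminal payoffs (K − S): max(-102.3, 0) = 0, max(-39.83, 0) = 0, max(3.64, 0) = 3.64, max(33.88, 0) = 33.88
Node uu (S = 178.5): continuation = e^(−0.07)·[0.7786·0.0000 + 0.2214·0.0000] = 0.0000; exercise value = 0.0000 ≤ continuation, so V_uu = 0.0000
Node ud (S = 124.2): continuation = e^(−0.07)·[0.7786·0.0000 + 0.2214·3.6400] = 0.7514; exercise value = 0.0000 ≤ continuation, so V_ud = 0.7514
Node dd (S = 86.4): continuation = e^(−0.07)·[0.7786·3.6400 + 0.2214·33.8800] = 9.6366; exercise value = 16.6000 > continuation, so V_dd = 16.6000 (exercise)
Node u (S = 155.2): continuation = e^(−0.07)·[0.7786·0.0000 + 0.2214·0.7514] = 0.1551; exercise value = 0.0000 ≤ continuation, so V_u = 0.1551
Node d (S = 108): continuation = e^(−0.07)·[0.7786·0.7514 + 0.2214·16.6000] = 3.9724; exercise value = 0.0000 ≤ continuation, so V_d = 3.9724
Node 0 (S = 135): continuation = e^(−0.07)·[0.7786·0.1551 + 0.2214·3.9724] = 0.9327; exercise value = 0.0000 ≤ continuation, so V_0 = 0.9327

$0.93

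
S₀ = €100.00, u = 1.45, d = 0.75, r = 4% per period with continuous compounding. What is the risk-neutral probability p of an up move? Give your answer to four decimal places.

Risk-neutral probability p = (e^0.04 − 0.75)/(1.45 − 0.75) = 0.2908/0.7000 = 0.4154

p = 0.4154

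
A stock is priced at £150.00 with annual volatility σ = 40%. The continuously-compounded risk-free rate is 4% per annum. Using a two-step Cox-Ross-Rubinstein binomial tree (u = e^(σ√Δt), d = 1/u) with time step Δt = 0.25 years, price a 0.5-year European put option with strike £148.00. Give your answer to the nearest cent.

£12.81

CRR parameters: u = e^(σ√Δt) = e^(0.4·√0.25) = 1.2214, d = 1/u = 0.8187
Per-period rate: rΔt = 0.04·0.25 = 0.01, so R = e^0.01 = 1.0101
Risk-neutral probability p = (e^0.01 − 0.8187)/(1.2214 − 0.8187) = 0.1913/0.4027 = 0.4751
Terminal stock prices: S_uu = 223.8, S_ud = 150, S_dd = 100.5
Terminal payoffs (K − S): max(-75.77, 0) = 0, max(-2, 0) = 0, max(47.45, 0) = 47.45
Node u (S = 183.2): V_u = e^(−0.01)·[0.4751·0.0000 + 0.5249·0.0000] = 0.0000
Node d (S = 122.8): V_d = e^(−0.01)·[0.4751·0.0000 + 0.5249·47.4520] = 24.6586
Node 0 (S = 150): V_0 = e^(−0.01)·[0.4751·0.0000 + 0.5249·24.6586] = 12.8139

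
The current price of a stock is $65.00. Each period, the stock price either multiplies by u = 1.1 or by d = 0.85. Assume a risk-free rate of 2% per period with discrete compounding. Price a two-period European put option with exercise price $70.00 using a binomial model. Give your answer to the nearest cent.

$6.13

Risk-neutral probability p = (1 + 0.02 − 0.85)/(1.1 − 0.85) = 0.1700/0.2500 = 0.6800
Terminal stock prices: S_uu = 78.65, S_ud = 60.77, S_dd = 46.96
Terminal payoffs (K − S): max(-8.65, 0) = 0, max(9.225, 0) = 9.225, max(23.04, 0) = 23.04
Node u (S = 71.5): V_u = 1/1.02·[0.6800·0.0000 + 0.3200·9.2250] = 2.8941
Node d (S = 55.25): V_d = 1/1.02·[0.6800·9.2250 + 0.3200·23.0375] = 13.3775
Node 0 (S = 65): V_0 = 1/1.02·[0.6800·2.8941 + 0.3200·13.3775] = 6.1263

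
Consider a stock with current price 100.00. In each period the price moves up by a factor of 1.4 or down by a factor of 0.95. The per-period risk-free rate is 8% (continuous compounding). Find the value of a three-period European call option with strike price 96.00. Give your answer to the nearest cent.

Risk-neutral probability p = (e^0.08 − 0.95)/(1.4 − 0.95) = 0.1333/0.4500 = 0.2962
Terminal stock prices: S_uuu = 274.4, S_uud = 186.2, S_udd = 126.3, S_ddd = 85.74
Terminal payoffs (S − K): max(178.4, 0) = 178.4, max(90.2, 0) = 90.2, max(30.35, 0) = 30.35, max(-10.26, 0) = 0
Node uu (S = 196): V_uu = e^(−0.08)·[0.2962·178.4000 + 0.7038·90.2000] = 107.3808
Node ud (S = 133): V_ud = e^(−0.08)·[0.2962·90.2000 + 0.7038·30.3500] = 44.3808
Node dd (S = 90.25): V_dd = e^(−0.08)·[0.2962·30.3500 + 0.7038·0.0000] = 8.2983
Node u (S = 140): V_u = e^(−0.08)·[0.2962·107.3808 + 0.7038·44.3808] = 58.1942
Node d (S = 95): V_d = e^(−0.08)·[0.2962·44.3808 + 0.7038·8.2983] = 17.5260
Node 0 (S = 100): V_0 = e^(−0.08)·[0.2962·58.1942 + 0.7038·17.5260] = 27.2981

27.30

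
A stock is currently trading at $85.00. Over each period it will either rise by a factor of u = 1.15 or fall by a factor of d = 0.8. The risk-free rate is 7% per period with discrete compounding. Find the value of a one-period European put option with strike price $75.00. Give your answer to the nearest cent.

$1.50

Risk-neutral probability p = (1 + 0.07 − 0.8)/(1.15 − 0.8) = 0.2700/0.3500 = 0.7714
Terminal stock prices: S_u = 97.75, S_d = 68
Terminal payoffs (K − S): max(-22.75, 0) = 0, max(7, 0) = 7
Node 0 (S = 85): V_0 = 1/1.07·[0.7714·0.0000 + 0.2286·7.0000] = 1.4953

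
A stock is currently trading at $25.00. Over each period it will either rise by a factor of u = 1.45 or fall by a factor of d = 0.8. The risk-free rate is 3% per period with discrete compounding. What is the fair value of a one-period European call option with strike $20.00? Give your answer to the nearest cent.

Risk-neutral probability p = (1 + 0.03 − 0.8)/(1.45 − 0.8) = 0.2300/0.6500 = 0.3538
Terminal stock prices: S_u = 36.25, S_d = 20
Terminal payoffs (S − K): max(16.25, 0) = 16.25, max(0, 0) = 0
Node 0 (S = 25): V_0 = 1/1.03·[0.3538·16.2500 + 0.6462·0.0000] = 5.5825

$5.58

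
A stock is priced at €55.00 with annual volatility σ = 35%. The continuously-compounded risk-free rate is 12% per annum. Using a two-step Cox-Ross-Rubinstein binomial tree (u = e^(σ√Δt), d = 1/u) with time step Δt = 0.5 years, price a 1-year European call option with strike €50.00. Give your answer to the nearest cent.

€13.46

CRR parameters: u = e^(σ√Δt) = e^(0.35·√0.5) = 1.2808, d = 1/u = 0.7808
Per-period rate: rΔt = 0.12·0.5 = 0.06, so R = e^0.06 = 1.0618
Risk-neutral probability p = (e^0.06 − 0.7808)/(1.2808 − 0.7808) = 0.2811/0.5000 = 0.5621
Terminal stock prices: S_uu = 90.23, S_ud = 55, S_dd = 33.53
Terminal payoffs (S − K): max(40.23, 0) = 40.23, max(5, 0) = 5, max(-16.47, 0) = 0
Node u (S = 70.44): V_u = e^(−0.06)·[0.5621·40.2251 + 0.4379·5.0000] = 23.3559
Node d (S = 42.94): V_d = e^(−0.06)·[0.5621·5.0000 + 0.4379·0.0000] = 2.6469
Node 0 (S = 55): V_0 = e^(−0.06)·[0.5621·23.3559 + 0.4379·2.6469] = 13.4555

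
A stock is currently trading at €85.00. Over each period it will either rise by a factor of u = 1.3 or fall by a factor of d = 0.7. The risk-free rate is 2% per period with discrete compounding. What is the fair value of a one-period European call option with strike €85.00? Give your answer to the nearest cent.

€13.33

Risk-neutral probability p = (1 + 0.02 − 0.7)/(1.3 − 0.7) = 0.3200/0.6000 = 0.5333
Terminal stock prices: S_u = 110.5, S_d = 59.5
Terminal payoffs (S − K): max(25.5, 0) = 25.5, max(-25.5, 0) = 0
Node 0 (S = 85): V_0 = 1/1.02·[0.5333·25.5000 + 0.4667·0.0000] = 13.3333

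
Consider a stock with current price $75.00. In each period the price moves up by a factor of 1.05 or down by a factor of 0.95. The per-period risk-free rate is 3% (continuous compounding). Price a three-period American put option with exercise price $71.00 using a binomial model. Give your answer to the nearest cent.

Risk-neutral probability p = (e^0.03 − 0.95)/(1.05 − 0.95) = 0.0805/0.1000 = 0.8045
Terminal stock prices: S_uuu = 86.82, S_uud = 78.55, S_udd = 71.07, S_ddd = 64.3
Terminal payoffs (K − S): max(-15.82, 0) = 0, max(-7.553, 0) = 0, max(-0.07187, 0) = 0, max(6.697, 0) = 6.697
Node uu (S = 82.69): continuation = e^(−0.03)·[0.8045·0.0000 + 0.1955·0.0000] = 0.0000; exercise value = 0.0000 ≤ continuation, so V_uu = 0.0000
Node ud (S = 74.81): continuation = e^(−0.03)·[0.8045·0.0000 + 0.1955·0.0000] = 0.0000; exercise value = 0.0000 ≤ continuation, so V_ud = 0.0000
Node dd (S = 67.69): continuation = e^(−0.03)·[0.8045·0.0000 + 0.1955·6.6969] = 1.2703; exercise value = 3.3125 > continuation, so V_dd = 3.3125 (exercise)
Node u (S = 78.75): continuation = e^(−0.03)·[0.8045·0.0000 + 0.1955·0.0000] = 0.0000; exercise value = 0.0000 ≤ continuation, so V_u = 0.0000
Node d (S = 71.25): continuation = e^(−0.03)·[0.8045·0.0000 + 0.1955·3.3125] = 0.6283; exercise value = 0.0000 ≤ continuation, so V_d = 0.6283
Node 0 (S = 75): continuation = e^(−0.03)·[0.8045·0.0000 + 0.1955·0.6283] = 0.1192; exercise value = 0.0000 ≤ continuation, so V_0 = 0.1192

$0.12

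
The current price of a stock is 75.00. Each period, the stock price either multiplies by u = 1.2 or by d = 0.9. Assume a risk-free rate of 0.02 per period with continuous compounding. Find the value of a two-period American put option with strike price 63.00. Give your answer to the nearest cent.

Risk-neutral probability p = (e^0.02 − 0.9)/(1.2 − 0.9) = 0.1202/0.3000 = 0.4007
Terminal stock prices: S_uu = 108, S_ud = 81, S_dd = 60.75
Terminal payoffs (K − S): max(-45, 0) = 0, max(-18, 0) = 0, max(2.25, 0) = 2.25
Node u (S = 90): continuation = e^(−0.02)·[0.4007·0.0000 + 0.5993·0.0000] = 0.0000; exercise value = 0.0000 ≤ continuation, so V_u = 0.0000
Node d (S = 67.5): continuation = e^(−0.02)·[0.4007·0.0000 + 0.5993·2.2500] = 1.3218; exercise value = 0.0000 ≤ continuation, so V_d = 1.3218
Node 0 (S = 75): continuation = e^(−0.02)·[0.4007·0.0000 + 0.5993·1.3218] = 0.7765; exercise value = 0.0000 ≤ continuation, so V_0 = 0.7765

0.78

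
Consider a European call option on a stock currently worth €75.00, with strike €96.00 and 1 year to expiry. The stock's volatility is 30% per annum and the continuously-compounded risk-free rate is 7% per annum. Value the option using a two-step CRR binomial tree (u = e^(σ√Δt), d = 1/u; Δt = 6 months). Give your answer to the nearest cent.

€4.89

CRR parameters: u = e^(σ√Δt) = e^(0.3·√0.5) = 1.2363, d = 1/u = 0.8089
Per-period rate: rΔt = 0.07·0.5 = 0.035, so R = e^0.035 = 1.0356
Risk-neutral probability p = (e^0.035 − 0.8089)/(1.2363 − 0.8089) = 0.2268/0.4275 = 0.5305
Terminal stock prices: S_uu = 114.6, S_ud = 75, S_dd = 49.07
Terminal payoffs (S − K): max(18.63, 0) = 18.63, max(-21, 0) = 0, max(-46.93, 0) = 0
Node u (S = 92.72): V_u = e^(−0.035)·[0.5305·18.6349 + 0.4695·0.0000] = 9.5457
Node d (S = 60.66): V_d = e^(−0.035)·[0.5305·0.0000 + 0.4695·0.0000] = 0.0000
Node 0 (S = 75): V_0 = e^(−0.035)·[0.5305·9.5457 + 0.4695·0.0000] = 4.8898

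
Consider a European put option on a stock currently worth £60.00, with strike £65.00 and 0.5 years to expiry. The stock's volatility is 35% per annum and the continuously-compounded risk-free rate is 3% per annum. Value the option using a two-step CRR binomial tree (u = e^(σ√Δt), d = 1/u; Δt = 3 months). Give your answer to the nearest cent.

CRR parameters: u = e^(σ√Δt) = e^(0.35·√0.25) = 1.1912, d = 1/u = 0.8395
Per-period rate: rΔt = 0.03·0.25 = 0.0075, so R = e^0.0075 = 1.0075
Risk-neutral probability p = (e^0.0075 − 0.8395)/(1.1912 − 0.8395) = 0.1681/0.3518 = 0.4778
Terminal stock prices: S_uu = 85.14, S_ud = 60, S_dd = 42.28
Terminal payoffs (K − S): max(-20.14, 0) = 0, max(5, 0) = 5, max(22.72, 0) = 22.72
Node u (S = 71.47): V_u = e^(−0.0075)·[0.4778·0.0000 + 0.5222·5.0000] = 2.5917
Node d (S = 50.37): V_d = e^(−0.0075)·[0.4778·5.0000 + 0.5222·22.7187] = 14.1469
Node 0 (S = 60): V_0 = e^(−0.0075)·[0.4778·2.5917 + 0.5222·14.1469] = 8.5618

£8.56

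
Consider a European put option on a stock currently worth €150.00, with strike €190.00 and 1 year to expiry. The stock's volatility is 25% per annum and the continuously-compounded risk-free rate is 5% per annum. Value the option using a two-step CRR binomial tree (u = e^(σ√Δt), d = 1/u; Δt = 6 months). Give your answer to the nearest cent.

CRR parameters: u = e^(σ√Δt) = e^(0.25·√0.5) = 1.1934, d = 1/u = 0.8380
Per-period rate: rΔt = 0.05·0.5 = 0.025, so R = e^0.025 = 1.0253
Risk-neutral probability p = (e^0.025 − 0.8380)/(1.1934 − 0.8380) = 0.1873/0.3554 = 0.5272
Terminal stock prices: S_uu = 213.6, S_ud = 150, S_dd = 105.3
Terminal payoffs (K − S): max(-23.62, 0) = 0, max(40, 0) = 40, max(84.67, 0) = 84.67
Node u (S = 179): V_u = e^(−0.025)·[0.5272·0.0000 + 0.4728·40.0000] = 18.4470
Node d (S = 125.7): V_d = e^(−0.025)·[0.5272·40.0000 + 0.4728·84.6717] = 59.6139
Node 0 (S = 150): V_0 = e^(−0.025)·[0.5272·18.4470 + 0.4728·59.6139] = 36.9766

€36.98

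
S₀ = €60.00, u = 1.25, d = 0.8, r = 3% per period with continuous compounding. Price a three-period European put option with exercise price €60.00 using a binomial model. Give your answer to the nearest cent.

€7.12

Risk-neutral probability p = (e^0.03 − 0.8)/(1.25 − 0.8) = 0.2305/0.4500 = 0.5121
Terminal stock prices: S_uuu = 117.2, S_uud = 75, S_udd = 48, S_ddd = 30.72
Terminal payoffs (K − S): max(-57.19, 0) = 0, max(-15, 0) = 0, max(12, 0) = 12, max(29.28, 0) = 29.28
Node uu (S = 93.75): V_uu = e^(−0.03)·[0.5121·0.0000 + 0.4879·0.0000] = 0.0000
Node ud (S = 60): V_ud = e^(−0.03)·[0.5121·0.0000 + 0.4879·12.0000] = 5.6815
Node dd (S = 38.4): V_dd = e^(−0.03)·[0.5121·12.0000 + 0.4879·29.2800] = 19.8267
Node u (S = 75): V_u = e^(−0.03)·[0.5121·0.0000 + 0.4879·5.6815] = 2.6900
Node d (S = 48): V_d = e^(−0.03)·[0.5121·5.6815 + 0.4879·19.8267] = 12.2108
Node 0 (S = 60): V_0 = e^(−0.03)·[0.5121·2.6900 + 0.4879·12.2108] = 7.1182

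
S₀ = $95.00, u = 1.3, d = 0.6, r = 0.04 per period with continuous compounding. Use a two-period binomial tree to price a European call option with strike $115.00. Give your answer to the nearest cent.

Risk-neutral probability p = (e^0.04 − 0.6)/(1.3 − 0.6) = 0.4408/0.7000 = 0.6297
Terminal stock prices: S_uu = 160.6, S_ud = 74.1, S_dd = 34.2
Terminal payoffs (S − K): max(45.55, 0) = 45.55, max(-40.9, 0) = 0, max(-80.8, 0) = 0
Node u (S = 123.5): V_u = e^(−0.04)·[0.6297·45.5500 + 0.3703·0.0000] = 27.5595
Node d (S = 57): V_d = e^(−0.04)·[0.6297·0.0000 + 0.3703·0.0000] = 0.0000
Node 0 (S = 95): V_0 = e^(−0.04)·[0.6297·27.5595 + 0.3703·0.0000] = 16.6745

$16.67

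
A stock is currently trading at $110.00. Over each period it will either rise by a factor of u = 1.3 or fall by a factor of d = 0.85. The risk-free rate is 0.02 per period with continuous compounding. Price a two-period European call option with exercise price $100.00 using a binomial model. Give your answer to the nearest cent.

Risk-neutral probability p = (e^0.02 − 0.85)/(1.3 − 0.85) = 0.1702/0.4500 = 0.3782
Terminal stock prices: S_uu = 185.9, S_ud = 121.5, S_dd = 79.47
Terminal payoffs (S − K): max(85.9, 0) = 85.9, max(21.55, 0) = 21.55, max(-20.53, 0) = 0
Node u (S = 143): V_u = e^(−0.02)·[0.3782·85.9000 + 0.6218·21.5500] = 44.9801
Node d (S = 93.5): V_d = e^(−0.02)·[0.3782·21.5500 + 0.6218·0.0000] = 7.9894
Node 0 (S = 110): V_0 = e^(−0.02)·[0.3782·44.9801 + 0.6218·7.9894] = 21.5450

$21.54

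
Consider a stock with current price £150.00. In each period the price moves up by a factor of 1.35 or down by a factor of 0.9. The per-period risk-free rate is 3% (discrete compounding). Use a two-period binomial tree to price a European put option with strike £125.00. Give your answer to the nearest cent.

£1.67

Risk-neutral probability p = (1 + 0.03 − 0.9)/(1.35 − 0.9) = 0.1300/0.4500 = 0.2889
Terminal stock prices: S_uu = 273.4, S_ud = 182.2, S_dd = 121.5
Terminal payoffs (K − S): max(-148.4, 0) = 0, max(-57.25, 0) = 0, max(3.5, 0) = 3.5
Node u (S = 202.5): V_u = 1/1.03·[0.2889·0.0000 + 0.7111·0.0000] = 0.0000
Node d (S = 135): V_d = 1/1.03·[0.2889·0.0000 + 0.7111·3.5000] = 2.4164
Node 0 (S = 150): V_0 = 1/1.03·[0.2889·0.0000 + 0.7111·2.4164] = 1.6683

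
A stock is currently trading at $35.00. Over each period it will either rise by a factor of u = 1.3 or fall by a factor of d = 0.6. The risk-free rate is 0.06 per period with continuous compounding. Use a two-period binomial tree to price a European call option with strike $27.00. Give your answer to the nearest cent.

$12.53

Risk-neutral probability p = (e^0.06 − 0.6)/(1.3 − 0.6) = 0.4618/0.7000 = 0.6598
Terminal stock prices: S_uu = 59.15, S_ud = 27.3, S_dd = 12.6
Terminal payoffs (S − K): max(32.15, 0) = 32.15, max(0.3, 0) = 0.3, max(-14.4, 0) = 0
Node u (S = 45.5): V_u = e^(−0.06)·[0.6598·32.1500 + 0.3402·0.3000] = 20.0724
Node d (S = 21): V_d = e^(−0.06)·[0.6598·0.3000 + 0.3402·0.0000] = 0.1864
Node 0 (S = 35): V_0 = e^(−0.06)·[0.6598·20.0724 + 0.3402·0.1864] = 12.5316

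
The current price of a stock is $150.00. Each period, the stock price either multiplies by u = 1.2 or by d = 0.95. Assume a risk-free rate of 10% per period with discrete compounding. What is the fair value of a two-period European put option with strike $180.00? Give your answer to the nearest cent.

Risk-neutral probability p = (1 + 0.1 − 0.95)/(1.2 − 0.95) = 0.1500/0.2500 = 0.6000
Terminal stock prices: S_uu = 216, S_ud = 171, S_dd = 135.4
Terminal payoffs (K − S): max(-36, 0) = 0, max(9, 0) = 9, max(44.62, 0) = 44.62
Node u (S = 180): V_u = 1/1.1·[0.6000·0.0000 + 0.4000·9.0000] = 3.2727
Node d (S = 142.5): V_d = 1/1.1·[0.6000·9.0000 + 0.4000·44.6250] = 21.1364
Node 0 (S = 150): V_0 = 1/1.1·[0.6000·3.2727 + 0.4000·21.1364] = 9.4711

$9.47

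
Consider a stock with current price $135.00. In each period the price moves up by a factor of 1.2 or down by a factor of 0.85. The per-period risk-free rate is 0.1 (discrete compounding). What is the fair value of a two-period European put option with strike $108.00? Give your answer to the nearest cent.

$0.71

Risk-neutral probability p = (1 + 0.1 − 0.85)/(1.2 − 0.85) = 0.2500/0.3500 = 0.7143
Terminal stock prices: S_uu = 194.4, S_ud = 137.7, S_dd = 97.54
Terminal payoffs (K − S): max(-86.4, 0) = 0, max(-29.7, 0) = 0, max(10.46, 0) = 10.46
Node u (S = 162): V_u = 1/1.1·[0.7143·0.0000 + 0.2857·0.0000] = 0.0000
Node d (S = 114.8): V_d = 1/1.1·[0.7143·0.0000 + 0.2857·10.4625] = 2.7175
Node 0 (S = 135): V_0 = 1/1.1·[0.7143·0.0000 + 0.2857·2.7175] = 0.7059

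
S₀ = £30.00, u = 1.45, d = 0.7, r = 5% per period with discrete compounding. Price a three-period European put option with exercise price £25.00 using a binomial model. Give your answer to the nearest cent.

Risk-neutral probability p = (1 + 0.05 − 0.7)/(1.45 − 0.7) = 0.3500/0.7500 = 0.4667
Terminal stock prices: S_uuu = 91.46, S_uud = 44.15, S_udd = 21.31, S_ddd = 10.29
Terminal payoffs (K − S): max(-66.46, 0) = 0, max(-19.15, 0) = 0, max(3.685, 0) = 3.685, max(14.71, 0) = 14.71
Node uu (S = 63.08): V_uu = 1/1.05·[0.4667·0.0000 + 0.5333·0.0000] = 0.0000
Node ud (S = 30.45): V_ud = 1/1.05·[0.4667·0.0000 + 0.5333·3.6850] = 1.8717
Node dd (S = 14.7): V_dd = 1/1.05·[0.4667·3.6850 + 0.5333·14.7100] = 9.1095
Node u (S = 43.5): V_u = 1/1.05·[0.4667·0.0000 + 0.5333·1.8717] = 0.9507
Node d (S = 21): V_d = 1/1.05·[0.4667·1.8717 + 0.5333·9.1095] = 5.4589
Node 0 (S = 30): V_0 = 1/1.05·[0.4667·0.9507 + 0.5333·5.4589] = 3.1953

£3.20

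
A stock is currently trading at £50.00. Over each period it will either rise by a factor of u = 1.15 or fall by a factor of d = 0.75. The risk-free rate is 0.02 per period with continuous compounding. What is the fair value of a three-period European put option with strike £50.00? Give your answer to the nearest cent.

Risk-neutral probability p = (e^0.02 − 0.75)/(1.15 − 0.75) = 0.2702/0.4000 = 0.6755
Terminal stock prices: S_uuu = 76.04, S_uud = 49.59, S_udd = 32.34, S_ddd = 21.09
Terminal payoffs (K − S): max(-26.04, 0) = 0, max(0.4063, 0) = 0.4063, max(17.66, 0) = 17.66, max(28.91, 0) = 28.91
Node uu (S = 66.12): V_uu = e^(−0.02)·[0.6755·0.0000 + 0.3245·0.4063] = 0.1292
Node ud (S = 43.12): V_ud = e^(−0.02)·[0.6755·0.4063 + 0.3245·17.6563] = 5.8849
Node dd (S = 28.12): V_dd = e^(−0.02)·[0.6755·17.6563 + 0.3245·28.9062] = 20.8849
Node u (S = 57.5): V_u = e^(−0.02)·[0.6755·0.1292 + 0.3245·5.8849] = 1.9574
Node d (S = 37.5): V_d = e^(−0.02)·[0.6755·5.8849 + 0.3245·20.8849] = 10.5395
Node 0 (S = 50): V_0 = e^(−0.02)·[0.6755·1.9574 + 0.3245·10.5395] = 4.6483

£4.65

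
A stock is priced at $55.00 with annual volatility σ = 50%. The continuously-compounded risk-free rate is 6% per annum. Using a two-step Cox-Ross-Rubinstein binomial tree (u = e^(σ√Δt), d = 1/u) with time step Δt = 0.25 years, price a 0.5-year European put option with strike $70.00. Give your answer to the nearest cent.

$17.32

CRR parameters: u = e^(σ√Δt) = e^(0.5·√0.25) = 1.2840, d = 1/u = 0.7788
Per-period rate: rΔt = 0.06·0.25 = 0.015, so R = e^0.015 = 1.0151
Risk-neutral probability p = (e^0.015 − 0.7788)/(1.2840 − 0.7788) = 0.2363/0.5052 = 0.4677
Terminal stock prices: S_uu = 90.68, S_ud = 55, S_dd = 33.36
Terminal payoffs (K − S): max(-20.68, 0) = 0, max(15, 0) = 15, max(36.64, 0) = 36.64
Node u (S = 70.62): V_u = e^(−0.015)·[0.4677·0.0000 + 0.5323·15.0000] = 7.8651
Node d (S = 42.83): V_d = e^(−0.015)·[0.4677·15.0000 + 0.5323·36.6408] = 26.1238
Node 0 (S = 55): V_0 = e^(−0.015)·[0.4677·7.8651 + 0.5323·26.1238] = 17.3217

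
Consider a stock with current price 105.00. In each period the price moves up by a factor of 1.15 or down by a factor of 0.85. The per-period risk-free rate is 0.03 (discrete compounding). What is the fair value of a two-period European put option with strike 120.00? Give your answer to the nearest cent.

14.51

Risk-neutral probability p = (1 + 0.03 − 0.85)/(1.15 − 0.85) = 0.1800/0.3000 = 0.6000
Terminal stock prices: S_uu = 138.9, S_ud = 102.6, S_dd = 75.86
Terminal payoffs (K − S): max(-18.86, 0) = 0, max(17.36, 0) = 17.36, max(44.14, 0) = 44.14
Node u (S = 120.7): V_u = 1/1.03·[0.6000·0.0000 + 0.4000·17.3625] = 6.7427
Node d (S = 89.25): V_d = 1/1.03·[0.6000·17.3625 + 0.4000·44.1375] = 27.2549
Node 0 (S = 105): V_0 = 1/1.03·[0.6000·6.7427 + 0.4000·27.2549] = 14.5122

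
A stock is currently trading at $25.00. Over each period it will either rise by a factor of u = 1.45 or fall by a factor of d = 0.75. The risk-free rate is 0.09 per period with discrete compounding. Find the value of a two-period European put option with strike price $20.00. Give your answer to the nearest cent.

$1.32

Risk-neutral probability p = (1 + 0.09 − 0.75)/(1.45 − 0.75) = 0.3400/0.7000 = 0.4857
Terminal stock prices: S_uu = 52.56, S_ud = 27.19, S_dd = 14.06
Terminal payoffs (K − S): max(-32.56, 0) = 0, max(-7.188, 0) = 0, max(5.938, 0) = 5.938
Node u (S = 36.25): V_u = 1/1.09·[0.4857·0.0000 + 0.5143·0.0000] = 0.0000
Node d (S = 18.75): V_d = 1/1.09·[0.4857·0.0000 + 0.5143·5.9375] = 2.8014
Node 0 (S = 25): V_0 = 1/1.09·[0.4857·0.0000 + 0.5143·2.8014] = 1.3218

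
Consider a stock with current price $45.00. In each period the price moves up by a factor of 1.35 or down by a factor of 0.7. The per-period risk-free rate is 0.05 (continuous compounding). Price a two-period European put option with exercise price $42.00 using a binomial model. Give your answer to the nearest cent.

Risk-neutral probability p = (e^0.05 − 0.7)/(1.35 − 0.7) = 0.3513/0.6500 = 0.5404
Terminal stock prices: S_uu = 82.01, S_ud = 42.53, S_dd = 22.05
Terminal payoffs (K − S): max(-40.01, 0) = 0, max(-0.525, 0) = 0, max(19.95, 0) = 19.95
Node u (S = 60.75): V_u = e^(−0.05)·[0.5404·0.0000 + 0.4596·0.0000] = 0.0000
Node d (S = 31.5): V_d = e^(−0.05)·[0.5404·0.0000 + 0.4596·19.9500] = 8.7215
Node 0 (S = 45): V_0 = e^(−0.05)·[0.5404·0.0000 + 0.4596·8.7215] = 3.8128

$3.81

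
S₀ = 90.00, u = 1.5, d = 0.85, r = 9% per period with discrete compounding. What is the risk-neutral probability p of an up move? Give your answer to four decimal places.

p = 0.3692

Risk-neutral probability p = (1 + 0.09 − 0.85)/(1.5 − 0.85) = 0.2400/0.6500 = 0.3692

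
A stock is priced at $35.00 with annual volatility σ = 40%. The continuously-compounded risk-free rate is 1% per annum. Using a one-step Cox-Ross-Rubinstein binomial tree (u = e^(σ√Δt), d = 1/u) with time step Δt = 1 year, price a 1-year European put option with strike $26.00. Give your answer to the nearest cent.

CRR parameters: u = e^(σ√Δt) = e^(0.4·√1) = 1.4918, d = 1/u = 0.6703
Per-period rate: rΔt = 0.01·1 = 0.01, so R = e^0.01 = 1.0101
Risk-neutral probability p = (e^0.01 − 0.6703)/(1.4918 − 0.6703) = 0.3397/0.8215 = 0.4135
Terminal stock prices: S_u = 52.21, S_d = 23.46
Terminal payoffs (K − S): max(-26.21, 0) = 0, max(2.539, 0) = 2.539
Node 0 (S = 35): V_0 = e^(−0.01)·[0.4135·0.0000 + 0.5865·2.5388] = 1.4741

$1.47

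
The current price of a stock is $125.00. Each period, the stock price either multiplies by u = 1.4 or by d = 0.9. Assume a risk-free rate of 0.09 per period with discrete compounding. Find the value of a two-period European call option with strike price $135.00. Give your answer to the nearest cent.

$22.29

Risk-neutral probability p = (1 + 0.09 − 0.9)/(1.4 − 0.9) = 0.1900/0.5000 = 0.3800
Terminal stock prices: S_uu = 245, S_ud = 157.5, S_dd = 101.2
Terminal payoffs (S − K): max(110, 0) = 110, max(22.5, 0) = 22.5, max(-33.75, 0) = 0
Node u (S = 175): V_u = 1/1.09·[0.3800·110.0000 + 0.6200·22.5000] = 51.1468
Node d (S = 112.5): V_d = 1/1.09·[0.3800·22.5000 + 0.6200·0.0000] = 7.8440
Node 0 (S = 125): V_0 = 1/1.09·[0.3800·51.1468 + 0.6200·7.8440] = 22.2927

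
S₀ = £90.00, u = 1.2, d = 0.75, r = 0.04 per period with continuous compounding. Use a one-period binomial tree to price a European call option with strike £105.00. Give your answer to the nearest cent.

£1.86

Risk-neutral probability p = (e^0.04 − 0.75)/(1.2 − 0.75) = 0.2908/0.4500 = 0.6462
Terminal stock prices: S_u = 108, S_d = 67.5
Terminal payoffs (S − K): max(3, 0) = 3, max(-37.5, 0) = 0
Node 0 (S = 90): V_0 = e^(−0.04)·[0.6462·3.0000 + 0.3538·0.0000] = 1.8627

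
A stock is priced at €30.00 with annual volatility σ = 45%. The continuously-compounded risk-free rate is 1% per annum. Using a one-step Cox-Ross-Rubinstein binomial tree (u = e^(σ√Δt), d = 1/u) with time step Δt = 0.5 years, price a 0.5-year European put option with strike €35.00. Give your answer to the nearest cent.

CRR parameters: u = e^(σ√Δt) = e^(0.45·√0.5) = 1.3746, d = 1/u = 0.7275
Per-period rate: rΔt = 0.01·0.5 = 0.005, so R = e^0.005 = 1.0050
Risk-neutral probability p = (e^0.005 − 0.7275)/(1.3746 − 0.7275) = 0.2776/0.6472 = 0.4289
Terminal stock prices: S_u = 41.24, S_d = 21.82
Terminal payoffs (K − S): max(-6.239, 0) = 0, max(13.18, 0) = 13.18
Node 0 (S = 30): V_0 = e^(−0.005)·[0.4289·0.0000 + 0.5711·13.1762] = 7.4879

€7.49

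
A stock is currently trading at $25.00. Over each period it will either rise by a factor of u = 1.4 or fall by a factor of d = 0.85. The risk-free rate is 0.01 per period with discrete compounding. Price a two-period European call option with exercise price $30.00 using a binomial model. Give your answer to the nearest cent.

$1.58

Risk-neutral probability p = (1 + 0.01 − 0.85)/(1.4 − 0.85) = 0.1600/0.5500 = 0.2909
Terminal stock prices: S_uu = 49, S_ud = 29.75, S_dd = 18.06
Terminal payoffs (S − K): max(19, 0) = 19, max(-0.25, 0) = 0, max(-11.94, 0) = 0
Node u (S = 35): V_u = 1/1.01·[0.2909·19.0000 + 0.7091·0.0000] = 5.4725
Node d (S = 21.25): V_d = 1/1.01·[0.2909·0.0000 + 0.7091·0.0000] = 0.0000
Node 0 (S = 25): V_0 = 1/1.01·[0.2909·5.4725 + 0.7091·0.0000] = 1.5763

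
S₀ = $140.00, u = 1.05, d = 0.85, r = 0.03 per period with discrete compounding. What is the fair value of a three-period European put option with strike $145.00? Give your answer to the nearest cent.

Risk-neutral probability p = (1 + 0.03 − 0.85)/(1.05 − 0.85) = 0.1800/0.2000 = 0.9000
Terminal stock prices: S_uuu = 162.1, S_uud = 131.2, S_udd = 106.2, S_ddd = 85.98
Terminal payoffs (K − S): max(-17.07, 0) = 0, max(13.8, 0) = 13.8, max(38.79, 0) = 38.79, max(59.02, 0) = 59.02
Node uu (S = 154.3): V_uu = 1/1.03·[0.9000·0.0000 + 0.1000·13.8025] = 1.3400
Node ud (S = 125): V_ud = 1/1.03·[0.9000·13.8025 + 0.1000·38.7925] = 15.8267
Node dd (S = 101.1): V_dd = 1/1.03·[0.9000·38.7925 + 0.1000·59.0225] = 39.6267
Node u (S = 147): V_u = 1/1.03·[0.9000·1.3400 + 0.1000·15.8267] = 2.7075
Node d (S = 119): V_d = 1/1.03·[0.9000·15.8267 + 0.1000·39.6267] = 17.6764
Node 0 (S = 140): V_0 = 1/1.03·[0.9000·2.7075 + 0.1000·17.6764] = 4.0819

$4.08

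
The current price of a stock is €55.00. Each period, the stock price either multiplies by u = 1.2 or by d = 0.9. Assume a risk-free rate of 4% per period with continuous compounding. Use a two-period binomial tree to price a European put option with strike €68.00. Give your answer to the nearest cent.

Risk-neutral probability p = (e^0.04 − 0.9)/(1.2 − 0.9) = 0.1408/0.3000 = 0.4694
Terminal stock prices: S_uu = 79.2, S_ud = 59.4, S_dd = 44.55
Terminal payoffs (K − S): max(-11.2, 0) = 0, max(8.6, 0) = 8.6, max(23.45, 0) = 23.45
Node u (S = 66): V_u = e^(−0.04)·[0.4694·0.0000 + 0.5306·8.6000] = 4.3845
Node d (S = 49.5): V_d = e^(−0.04)·[0.4694·8.6000 + 0.5306·23.4500] = 15.8337
Node 0 (S = 55): V_0 = e^(−0.04)·[0.4694·4.3845 + 0.5306·15.8337] = 10.0496

€10.05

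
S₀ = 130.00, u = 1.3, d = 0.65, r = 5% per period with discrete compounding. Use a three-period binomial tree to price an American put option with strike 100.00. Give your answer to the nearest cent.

10.55

Risk-neutral probability p = (1 + 0.05 − 0.65)/(1.3 − 0.65) = 0.4000/0.6500 = 0.6154
Terminal stock prices: S_uuu = 285.6, S_uud = 142.8, S_udd = 71.4, S_ddd = 35.7
Terminal payoffs (K − S): max(-185.6, 0) = 0, max(-42.81, 0) = 0, max(28.6, 0) = 28.6, max(64.3, 0) = 64.3
Node uu (S = 219.7): continuation = 1/1.05·[0.6154·0.0000 + 0.3846·0.0000] = 0.0000; exercise value = 0.0000 ≤ continuation, so V_uu = 0.0000
Node ud (S = 109.9): continuation = 1/1.05·[0.6154·0.0000 + 0.3846·28.5975] = 10.4753; exercise value = 0.0000 ≤ continuation, so V_ud = 10.4753
Node dd (S = 54.93): continuation = 1/1.05·[0.6154·28.5975 + 0.3846·64.2987] = 40.3131; exercise value = 45.0750 > continuation, so V_dd = 45.0750 (exercise)
Node u (S = 169): continuation = 1/1.05·[0.6154·0.0000 + 0.3846·10.4753] = 3.8371; exercise value = 0.0000 ≤ continuation, so V_u = 3.8371
Node d (S = 84.5): continuation = 1/1.05·[0.6154·10.4753 + 0.3846·45.0750] = 22.6503; exercise value = 15.5000 ≤ continuation, so V_d = 22.6503
Node 0 (S = 130): continuation = 1/1.05·[0.6154·3.8371 + 0.3846·22.6503] = 10.5457; exercise value = 0.0000 ≤ continuation, so V_0 = 10.5457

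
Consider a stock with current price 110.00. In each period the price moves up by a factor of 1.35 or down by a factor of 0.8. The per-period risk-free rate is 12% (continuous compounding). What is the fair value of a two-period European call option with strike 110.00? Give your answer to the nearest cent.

Risk-neutral probability p = (e^0.12 − 0.8)/(1.35 − 0.8) = 0.3275/0.5500 = 0.5954
Terminal stock prices: S_uu = 200.5, S_ud = 118.8, S_dd = 70.4
Terminal payoffs (S − K): max(90.48, 0) = 90.48, max(8.8, 0) = 8.8, max(-39.6, 0) = 0
Node u (S = 148.5): V_u = e^(−0.12)·[0.5954·90.4750 + 0.4046·8.8000] = 50.9388
Node d (S = 88): V_d = e^(−0.12)·[0.5954·8.8000 + 0.4046·0.0000] = 4.6474
Node 0 (S = 110): V_0 = e^(−0.12)·[0.5954·50.9388 + 0.4046·4.6474] = 28.5691

28.57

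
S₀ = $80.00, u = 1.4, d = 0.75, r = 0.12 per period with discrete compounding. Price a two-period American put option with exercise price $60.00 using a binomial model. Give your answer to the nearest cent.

Risk-neutral probability p = (1 + 0.12 − 0.75)/(1.4 − 0.75) = 0.3700/0.6500 = 0.5692
Terminal stock prices: S_uu = 156.8, S_ud = 84, S_dd = 45
Terminal payoffs (K − S): max(-96.8, 0) = 0, max(-24, 0) = 0, max(15, 0) = 15
Node u (S = 112): continuation = 1/1.12·[0.5692·0.0000 + 0.4308·0.0000] = 0.0000; exercise value = 0.0000 ≤ continuation, so V_u = 0.0000
Node d (S = 60): continuation = 1/1.12·[0.5692·0.0000 + 0.4308·15.0000] = 5.7692; exercise value = 0.0000 ≤ continuation, so V_d = 5.7692
Node 0 (S = 80): continuation = 1/1.12·[0.5692·0.0000 + 0.4308·5.7692] = 2.2189; exercise value = 0.0000 ≤ continuation, so V_0 = 2.2189

$2.22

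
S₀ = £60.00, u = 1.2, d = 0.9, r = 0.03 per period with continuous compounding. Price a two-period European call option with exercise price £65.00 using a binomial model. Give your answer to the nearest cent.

£3.81

Risk-neutral probability p = (e^0.03 − 0.9)/(1.2 − 0.9) = 0.1305/0.3000 = 0.4348
Terminal stock prices: S_uu = 86.4, S_ud = 64.8, S_dd = 48.6
Terminal payoffs (S − K): max(21.4, 0) = 21.4, max(-0.2, 0) = 0, max(-16.4, 0) = 0
Node u (S = 72): V_u = e^(−0.03)·[0.4348·21.4000 + 0.5652·0.0000] = 9.0307
Node d (S = 54): V_d = e^(−0.03)·[0.4348·0.0000 + 0.5652·0.0000] = 0.0000
Node 0 (S = 60): V_0 = e^(−0.03)·[0.4348·9.0307 + 0.5652·0.0000] = 3.8109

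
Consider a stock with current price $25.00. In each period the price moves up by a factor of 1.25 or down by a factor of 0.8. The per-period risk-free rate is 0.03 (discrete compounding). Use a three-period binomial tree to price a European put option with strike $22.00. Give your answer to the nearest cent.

$1.65

Risk-neutral probability p = (1 + 0.03 − 0.8)/(1.25 − 0.8) = 0.2300/0.4500 = 0.5111
Terminal stock prices: S_uuu = 48.83, S_uud = 31.25, S_udd = 20, S_ddd = 12.8
Terminal payoffs (K − S): max(-26.83, 0) = 0, max(-9.25, 0) = 0, max(2, 0) = 2, max(9.2, 0) = 9.2
Node uu (S = 39.06): V_uu = 1/1.03·[0.5111·0.0000 + 0.4889·0.0000] = 0.0000
Node ud (S = 25): V_ud = 1/1.03·[0.5111·0.0000 + 0.4889·2.0000] = 0.9493
Node dd (S = 16): V_dd = 1/1.03·[0.5111·2.0000 + 0.4889·9.2000] = 5.3592
Node u (S = 31.25): V_u = 1/1.03·[0.5111·0.0000 + 0.4889·0.9493] = 0.4506
Node d (S = 20): V_d = 1/1.03·[0.5111·0.9493 + 0.4889·5.3592] = 3.0148
Node 0 (S = 25): V_0 = 1/1.03·[0.5111·0.4506 + 0.4889·3.0148] = 1.6546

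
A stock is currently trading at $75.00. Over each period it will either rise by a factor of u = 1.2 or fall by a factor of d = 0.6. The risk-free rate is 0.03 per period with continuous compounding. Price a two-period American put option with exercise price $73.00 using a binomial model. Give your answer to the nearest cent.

$11.31

Risk-neutral probability p = (e^0.03 − 0.6)/(1.2 − 0.6) = 0.4305/0.6000 = 0.7174
Terminal stock prices: S_uu = 108, S_ud = 54, S_dd = 27
Terminal payoffs (K − S): max(-35, 0) = 0, max(19, 0) = 19, max(46, 0) = 46
Node u (S = 90): continuation = e^(−0.03)·[0.7174·0.0000 + 0.2826·19.0000] = 5.2103; exercise value = 0.0000 ≤ continuation, so V_u = 5.2103
Node d (S = 45): continuation = e^(−0.03)·[0.7174·19.0000 + 0.2826·46.0000] = 25.8425; exercise value = 28.0000 > continuation, so V_d = 28.0000 (exercise)
Node 0 (S = 75): continuation = e^(−0.03)·[0.7174·5.2103 + 0.2826·28.0000] = 11.3058; exercise value = 0.0000 ≤ continuation, so V_0 = 11.3058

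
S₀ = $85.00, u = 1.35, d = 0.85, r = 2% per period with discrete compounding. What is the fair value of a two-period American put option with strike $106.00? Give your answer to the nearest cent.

$23.66

Risk-neutral probability p = (1 + 0.02 − 0.85)/(1.35 − 0.85) = 0.1700/0.5000 = 0.3400
Terminal stock prices: S_uu = 154.9, S_ud = 97.54, S_dd = 61.41
Terminal payoffs (K − S): max(-48.91, 0) = 0, max(8.462, 0) = 8.462, max(44.59, 0) = 44.59
Node u (S = 114.8): continuation = 1/1.02·[0.3400·0.0000 + 0.6600·8.4625] = 5.4757; exercise value = 0.0000 ≤ continuation, so V_u = 5.4757
Node d (S = 72.25): continuation = 1/1.02·[0.3400·8.4625 + 0.6600·44.5875] = 31.6716; exercise value = 33.7500 > continuation, so V_d = 33.7500 (exercise)
Node 0 (S = 85): continuation = 1/1.02·[0.3400·5.4757 + 0.6600·33.7500] = 23.6635; exercise value = 21.0000 ≤ continuation, so V_0 = 23.6635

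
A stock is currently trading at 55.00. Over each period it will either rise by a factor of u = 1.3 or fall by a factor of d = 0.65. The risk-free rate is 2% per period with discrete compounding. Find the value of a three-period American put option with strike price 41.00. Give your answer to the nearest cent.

5.32

Risk-neutral probability p = (1 + 0.02 − 0.65)/(1.3 − 0.65) = 0.3700/0.6500 = 0.5692
Terminal stock prices: S_uuu = 120.8, S_uud = 60.42, S_udd = 30.21, S_ddd = 15.1
Terminal payoffs (K − S): max(-79.84, 0) = 0, max(-19.42, 0) = 0, max(10.79, 0) = 10.79, max(25.9, 0) = 25.9
Node uu (S = 92.95): continuation = 1/1.02·[0.5692·0.0000 + 0.4308·0.0000] = 0.0000; exercise value = 0.0000 ≤ continuation, so V_uu = 0.0000
Node ud (S = 46.48): continuation = 1/1.02·[0.5692·0.0000 + 0.4308·10.7912] = 4.5574; exercise value = 0.0000 ≤ continuation, so V_ud = 4.5574
Node dd (S = 23.24): continuation = 1/1.02·[0.5692·10.7912 + 0.4308·25.8956] = 16.9586; exercise value = 17.7625 > continuation, so V_dd = 17.7625 (exercise)
Node u (S = 71.5): continuation = 1/1.02·[0.5692·0.0000 + 0.4308·4.5574] = 1.9247; exercise value = 0.0000 ≤ continuation, so V_u = 1.9247
Node d (S = 35.75): continuation = 1/1.02·[0.5692·4.5574 + 0.4308·17.7625] = 10.0448; exercise value = 5.2500 ≤ continuation, so V_d = 10.0448
Node 0 (S = 55): continuation = 1/1.02·[0.5692·1.9247 + 0.4308·10.0448] = 5.3163; exercise value = 0.0000 ≤ continuation, so V_0 = 5.3163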